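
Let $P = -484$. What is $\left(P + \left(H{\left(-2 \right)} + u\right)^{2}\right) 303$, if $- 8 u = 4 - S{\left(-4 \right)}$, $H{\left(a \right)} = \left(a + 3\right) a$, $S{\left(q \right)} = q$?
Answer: $-143925$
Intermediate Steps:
$H{\left(a \right)} = a \left(3 + a\right)$ ($H{\left(a \right)} = \left(3 + a\right) a = a \left(3 + a\right)$)
$u = -1$ ($u = - \frac{4 - -4}{8} = - \frac{4 + 4}{8} = \left(- \frac{1}{8}\right) 8 = -1$)
$\left(P + \left(H{\left(-2 \right)} + u\right)^{2}\right) 303 = \left(-484 + \left(- 2 \left(3 - 2\right) - 1\right)^{2}\right) 303 = \left(-484 + \left(\left(-2\right) 1 - 1\right)^{2}\right) 303 = \left(-484 + \left(-2 - 1\right)^{2}\right) 303 = \left(-484 + \left(-3\right)^{2}\right) 303 = \left(-484 + 9\right) 303 = \left(-475\right) 303 = -143925$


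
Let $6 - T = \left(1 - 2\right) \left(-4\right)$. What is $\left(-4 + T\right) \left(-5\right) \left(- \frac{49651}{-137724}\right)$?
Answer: $\frac{248255}{68862} \approx 3.6051$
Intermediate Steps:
$T = 2$ ($T = 6 - \left(1 - 2\right) \left(-4\right) = 6 - \left(-1\right) \left(-4\right) = 6 - 4 = 2$)
$\left(-4 + T\right) \left(-5\right) \left(- \frac{49651}{-137724}\right) = \left(-4 + 2\right) \left(-5\right) \left(- \frac{49651}{-137724}\right) = \left(-2\right) \left(-5\right) \left(\left(-49651\right) \left(- \frac{1}{137724}\right)\right) = 10 \cdot \frac{49651}{137724} = \frac{248255}{68862}$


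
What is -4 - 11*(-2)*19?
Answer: 414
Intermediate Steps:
-4 - 11*(-2)*19 = -4 + 22*19 = -4 + 418 = 414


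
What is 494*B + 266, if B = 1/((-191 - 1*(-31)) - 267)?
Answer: 113088/427 ≈ 264.84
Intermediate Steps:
B = -1/427 (B = 1/((-191 + 31) - 267) = 1/(-160 - 267) = 1/(-427) = -1/427 ≈ -0.0023419)
494*B + 266 = 494*(-1/427) + 266 = -494/427 + 266 = 113088/427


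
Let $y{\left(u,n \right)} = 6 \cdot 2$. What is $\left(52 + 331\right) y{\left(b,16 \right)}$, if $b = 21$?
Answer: $4596$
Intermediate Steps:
$y{\left(u,n \right)} = 12$
$\left(52 + 331\right) y{\left(b,16 \right)} = \left(52 + 331\right) 12 = 383 \cdot 12 = 4596$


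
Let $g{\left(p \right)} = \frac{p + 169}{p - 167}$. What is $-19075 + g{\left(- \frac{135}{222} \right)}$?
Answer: $- \frac{236599686}{12403} \approx -19076.0$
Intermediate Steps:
$g{\left(p \right)} = \frac{169 + p}{-167 + p}$
$-19075 + g{\left(- \frac{135}{222} \right)} = -19075 + \frac{169 - \frac{135}{222}}{-167 - \frac{135}{222}} = -19075 + \frac{169 - \frac{45}{74}}{-167 - \frac{45}{74}} = -19075 + \frac{1}{- \frac{12403}{74}} \cdot \frac{12461}{74} = -19075 - \frac{12461}{12403} = - \frac{236599686}{12403}$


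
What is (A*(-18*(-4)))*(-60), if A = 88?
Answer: -380160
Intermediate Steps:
(A*(-18*(-4)))*(-60) = (88*(-18*(-4)))*(-60) = (88*72)*(-60) = 6336*(-60) = -380160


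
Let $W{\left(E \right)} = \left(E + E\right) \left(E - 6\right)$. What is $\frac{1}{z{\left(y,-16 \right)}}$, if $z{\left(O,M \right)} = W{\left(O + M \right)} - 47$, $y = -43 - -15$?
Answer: $\frac{1}{4353} \approx 0.00022973$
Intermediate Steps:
$y = -28$ ($y = -43 + 15 = -28$)
$W{\left(E \right)} = 2 E \left(-6 + E\right)$
$z{\left(O,M \right)} = -47 + 2 \left(M + O\right) \left(-6 + M + O\right)$ ($z{\left(O,M \right)} = 2 \left(O + M\right) \left(-6 + \left(O + M\right)\right) - 47 = 2 \left(M + O\right) \left(-6 + \left(M + O\right)\right) - 47 = 2 \left(M + O\right) \left(-6 + M + O\right) - 47 = -47 + 2 \left(M + O\right) \left(-6 + M + O\right)$)
$\frac{1}{z{\left(y,-16 \right)}} = \frac{1}{-47 + 2 \left(-16 - 28\right) \left(-6 - 16 - 28\right)} = \frac{1}{-47 + 2 \left(-44\right) \left(-50\right)} = \frac{1}{-47 + 4400} = \frac{1}{4353}$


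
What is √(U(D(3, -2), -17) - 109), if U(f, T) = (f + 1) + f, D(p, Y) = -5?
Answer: I*√118 ≈ 10.863*I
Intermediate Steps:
U(f, T) = 1 + 2*f (U(f, T) = (1 + f) + f = 1 + 2*f)
√(U(D(3, -2), -17) - 109) = √((1 + 2*(-5)) - 109) = √((1 - 10) - 109) = √(-9 - 109) = √(-118) = I*√118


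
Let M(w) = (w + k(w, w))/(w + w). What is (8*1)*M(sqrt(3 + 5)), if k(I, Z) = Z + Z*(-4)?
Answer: -8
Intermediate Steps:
k(I, Z) = -3*Z (k(I, Z) = Z - 4*Z = -3*Z)
M(w) = -1 (M(w) = (w - 3*w)/(w + w) = (-2*w)/((2*w)) = (-2*w)*(1/(2*w)) = -1)
(8*1)*M(sqrt(3 + 5)) = (8*1)*(-1) = 8*(-1) = -8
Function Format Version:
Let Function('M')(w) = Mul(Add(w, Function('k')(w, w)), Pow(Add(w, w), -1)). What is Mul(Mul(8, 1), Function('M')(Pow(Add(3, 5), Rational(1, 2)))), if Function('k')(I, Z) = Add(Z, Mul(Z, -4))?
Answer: -8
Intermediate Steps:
Function('k')(I, Z) = Mul(-3, Z) (Function('k')(I, Z) = Add(Z, Mul(-4, Z)) = Mul(-3, Z))
Function('M')(w) = -1 (Function('M')(w) = Mul(Add(w, Mul(-3, w)), Pow(Add(w, w), -1)) = Mul(Mul(-2, w), Pow(Mul(2, w), -1)) = Mul(Mul(-2, w), Mul(Rational(1, 2), Pow(w, -1))) = -1)
Mul(Mul(8, 1), Function('M')(Pow(Add(3, 5), Rational(1, 2)))) = Mul(Mul(8, 1), -1) = Mul(8, -1) = -8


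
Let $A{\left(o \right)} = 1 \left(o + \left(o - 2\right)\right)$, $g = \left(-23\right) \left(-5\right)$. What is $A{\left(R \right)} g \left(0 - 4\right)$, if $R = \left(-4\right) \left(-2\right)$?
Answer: $-6440$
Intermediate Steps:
$g = 115$
$R = 8$
$A{\left(o \right)} = -2 + 2 o$ ($A{\left(o \right)} = 1 \left(o + \left(-2 + o\right)\right) = 1 \left(-2 + 2 o\right) = -2 + 2 o$)
$A{\left(R \right)} g \left(0 - 4\right) = \left(-2 + 2 \cdot 8\right) 115 \left(0 - 4\right) = \left(-2 + 16\right) 115 \left(0 - 4\right) = 14 \cdot 115 \left(-4\right) = 1610 \left(-4\right) = -6440$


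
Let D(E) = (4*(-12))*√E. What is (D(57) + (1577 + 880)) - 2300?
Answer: 157 - 48*√57 ≈ -205.39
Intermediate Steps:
D(E) = -48*√E
(D(57) + (1577 + 880)) - 2300 = (-48*√57 + (1577 + 880)) - 2300 = (-48*√57 + 2457) - 2300 = (2457 - 48*√57) - 2300 = 157 - 48*√57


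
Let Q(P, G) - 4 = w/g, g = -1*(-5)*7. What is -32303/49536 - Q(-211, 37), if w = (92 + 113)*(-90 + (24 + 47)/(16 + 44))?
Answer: 893856947/1733760 ≈ 515.56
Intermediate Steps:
w = -218489/12 (w = 205*(-90 + 71/60) = 205*(-5329/60) = -218489/12 ≈ -18207.)
g = 35 (g = 5*7 = 35)
Q(P, G) = -216809/420 (Q(P, G) = 4 - 218489/12/35 = 4 - 218489/12*1/35 = 4 - 218489/420 = -216809/420)
-32303/49536 - Q(-211, 37) = -32303/49536 - 1*(-216809/420) = -32303*1/49536 + 216809/420 = -32303/49536 + 216809/420 = 893856947/1733760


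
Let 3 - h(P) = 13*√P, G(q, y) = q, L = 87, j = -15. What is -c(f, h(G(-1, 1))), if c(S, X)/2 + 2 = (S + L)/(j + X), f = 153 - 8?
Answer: 6820/313 - 6032*I/313 ≈ 21.789 - 19.272*I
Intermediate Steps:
h(P) = 3 - 13*√P
f = 145
c(S, X) = -4 + 2*(87 + S)/(-15 + X) (c(S, X) = -4 + 2*((S + 87)/(-15 + X)) = -4 + 2*((87 + S)/(-15 + X)) = -4 + 2*(87 + S)/(-15 + X))
-c(f, h(G(-1, 1))) = -2*(117 + 145 - 2*(3 - 13*I))/(-15 + (3 - 13*I)) = -2*(117 + 145 + (-6 + 26*I))/(-12 - 13*I) = -2*(-12 + 13*I)/313*(256 + 26*I) = -2*(-12 + 13*I)*(256 + 26*I)/313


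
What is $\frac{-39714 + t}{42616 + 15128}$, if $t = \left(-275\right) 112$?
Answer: $- \frac{35257}{28872} \approx -1.2211$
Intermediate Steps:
$t = -30800$
$\frac{-39714 + t}{42616 + 15128} = \frac{-39714 - 30800}{42616 + 15128} = - \frac{70514}{57744} = \left(-70514\right) \frac{1}{57744} = - \frac{35257}{28872}$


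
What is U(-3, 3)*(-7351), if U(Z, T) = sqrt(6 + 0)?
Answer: -7351*sqrt(6) ≈ -18006.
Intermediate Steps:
U(Z, T) = sqrt(6)
U(-3, 3)*(-7351) = sqrt(6)*(-7351) = -7351*sqrt(6)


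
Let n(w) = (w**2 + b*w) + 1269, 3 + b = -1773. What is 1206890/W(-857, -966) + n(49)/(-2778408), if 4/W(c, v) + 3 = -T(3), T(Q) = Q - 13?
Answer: 2934078768907/1389204 ≈ 2.1121e+6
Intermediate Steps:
T(Q) = -13 + Q
W(c, v) = 4/7 (W(c, v) = 4/(-3 - (-13 + 3)) = 4/(-3 - 1*(-10)) = 4/(-3 + 10) = 4/7)
b = -1776 (b = -3 - 1773 = -1776)
n(w) = 1269 + w**2 - 1776*w (n(w) = (w**2 - 1776*w) + 1269 = 1269 + w**2 - 1776*w)
1206890/W(-857, -966) + n(49)/(-2778408) = 1206890/(4/7) + (1269 + 49**2 - 1776*49)/(-2778408) = 1206890*(7/4) + (1269 + 2401 - 87024)*(-1/2778408) = 4224115/2 - 83354*(-1/2778408) = 4224115/2 + 41677/1389204 = 2934078768907/1389204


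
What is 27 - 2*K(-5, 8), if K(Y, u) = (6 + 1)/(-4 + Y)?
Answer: 257/9 ≈ 28.556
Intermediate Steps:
K(Y, u) = 7/(-4 + Y)
27 - 2*K(-5, 8) = 27 - 14/(-4 - 5) = 27 - 14/(-9) = 27 - 14*(-1)/9 = 27 - 2*(-7/9) = 27 + 14/9 = 257/9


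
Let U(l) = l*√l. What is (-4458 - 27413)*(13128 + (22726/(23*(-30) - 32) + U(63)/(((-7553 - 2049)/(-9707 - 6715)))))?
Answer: -150681147995/361 - 49459935609*√7/4801 ≈ -4.4466e+8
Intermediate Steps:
U(l) = l^(3/2)
(-4458 - 27413)*(13128 + (22726/(23*(-30) - 32) + U(63)/(((-7553 - 2049)/(-9707 - 6715))))) = (-4458 - 27413)*(13128 + (22726/(23*(-30) - 32) + 63^(3/2)/(((-7553 - 2049)/(-9707 - 6715))))) = -31871*(13128 + (22726/(-690 - 32) + (189*√7)/((-9602/(-16422))))) = -31871*(13128 + (22726/(-722) + (189*√7)/((-9602*(-1/16422))))) = -31871*(13128 + (22726*(-1/722) + (189*√7)/(4801/8211))) = -31871*(13128 + (-11363/361 + (189*√7)*(8211/4801))) = -31871*(13128 + (-11363/361 + 1551879*√7/4801)) = -31871*(4727845/361 + 1551879*√7/4801) = -150681147995/361 - 49459935609*√7/4801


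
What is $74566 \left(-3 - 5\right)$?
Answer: $-596528$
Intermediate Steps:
$74566 \left(-3 - 5\right) = 74566 \left(-8\right) = -596528$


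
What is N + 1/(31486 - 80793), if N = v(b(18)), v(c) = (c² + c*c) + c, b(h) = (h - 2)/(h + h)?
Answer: 3352795/3993867 ≈ 0.83949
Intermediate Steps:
b(h) = (-2 + h)/(2*h) (b(h) = (-2 + h)/((2*h)) = (-2 + h)*(1/(2*h)) = (-2 + h)/(2*h))
v(c) = c + 2*c² (v(c) = (c² + c²) + c = 2*c² + c = c + 2*c²)
N = 68/81 (N = ((½)*(-2 + 18)/18)*(1 + 2*((½)*(-2 + 18)/18)) = ((½)*(1/18)*16)*(1 + 2*((½)*(1/18)*16)) = 4*(1 + 2*(4/9))/9 = 4*(1 + 8/9)/9 = (4/9)*(17/9) = 68/81 ≈ 0.83951)
N + 1/(31486 - 80793) = 68/81 + 1/(31486 - 80793) = 68/81 + 1/(-49307) = 68/81 - 1/49307 = 3352795/3993867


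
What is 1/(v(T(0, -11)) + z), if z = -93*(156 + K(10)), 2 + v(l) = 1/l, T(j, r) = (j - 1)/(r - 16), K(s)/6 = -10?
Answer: -1/8903 ≈ -0.00011232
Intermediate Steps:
K(s) = -60 (K(s) = 6*(-10) = -60)
T(j, r) = (-1 + j)/(-16 + r)
v(l) = -2 + 1/l
z = -8928 (z = -93*(156 - 60) = -93*96 = -8928)
1/(v(T(0, -11)) + z) = 1/((-2 + 1/((-1 + 0)/(-16 - 11))) - 8928) = 1/((-2 + 1/(-1/(-27))) - 8928) = 1/((-2 + 1/(-1/27*(-1))) - 8928) = 1/((-2 + 1/(1/27)) - 8928) = 1/((-2 + 27) - 8928) = 1/(25 - 8928) = 1/(-8903) = -1/8903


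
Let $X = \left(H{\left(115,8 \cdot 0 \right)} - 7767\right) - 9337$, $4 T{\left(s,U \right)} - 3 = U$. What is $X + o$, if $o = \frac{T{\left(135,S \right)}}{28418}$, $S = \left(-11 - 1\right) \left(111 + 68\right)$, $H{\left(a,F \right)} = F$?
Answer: $- \frac{149557541}{8744} \approx -17104.0$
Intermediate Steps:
$S = -2148$ ($S = \left(-12\right) 179 = -2148$)
$T{\left(s,U \right)} = \frac{3}{4} + \frac{U}{4}$
$o = - \frac{165}{8744}$ ($o = \frac{\frac{3}{4} + \frac{1}{4} \left(-2148\right)}{28418} = \left(\frac{3}{4} - 537\right) \frac{1}{28418} = \left(- \frac{2145}{4}\right) \frac{1}{28418} = - \frac{165}{8744} \approx -0.01887$)
$X = -17104$ ($X = \left(8 \cdot 0 - 7767\right) - 9337 = \left(0 - 7767\right) - 9337 = -7767 - 9337 = -17104$)
$X + o = -17104 - \frac{165}{8744} = - \frac{149557541}{8744}$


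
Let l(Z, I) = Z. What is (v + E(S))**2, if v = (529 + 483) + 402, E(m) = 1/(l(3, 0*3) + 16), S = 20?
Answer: 721835689/361 ≈ 1.9995e+6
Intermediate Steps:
E(m) = 1/19 (E(m) = 1/(3 + 16) = 1/19)
v = 1414 (v = 1012 + 402 = 1414)
(v + E(S))**2 = (1414 + 1/19)**2 = (26867/19)**2 = 721835689/361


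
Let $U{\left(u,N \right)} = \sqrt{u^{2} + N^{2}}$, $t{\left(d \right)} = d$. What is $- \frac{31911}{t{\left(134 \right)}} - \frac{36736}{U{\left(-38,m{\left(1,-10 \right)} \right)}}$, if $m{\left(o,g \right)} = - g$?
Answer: $- \frac{31911}{134} - \frac{9184 \sqrt{386}}{193} \approx -1173.0$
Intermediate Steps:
$U{\left(u,N \right)} = \sqrt{N^{2} + u^{2}}$
$- \frac{31911}{t{\left(134 \right)}} - \frac{36736}{U{\left(-38,m{\left(1,-10 \right)} \right)}} = - \frac{31911}{134} - \frac{36736}{\sqrt{\left(\left(-1\right) \left(-10\right)\right)^{2} + \left(-38\right)^{2}}} = \left(-31911\right) \frac{1}{134} - \frac{36736}{\sqrt{10^{2} + 1444}} = - \frac{31911}{134} - \frac{36736}{\sqrt{100 + 1444}} = - \frac{31911}{134} - \frac{36736}{\sqrt{1544}} = - \frac{31911}{134} - \frac{36736}{2 \sqrt{386}} = - \frac{31911}{134} - 36736 \frac{\sqrt{386}}{772} = - \frac{31911}{134} - \frac{9184 \sqrt{386}}{193}$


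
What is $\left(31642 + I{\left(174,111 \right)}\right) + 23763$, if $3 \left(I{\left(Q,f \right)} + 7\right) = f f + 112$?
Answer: $\frac{178627}{3} \approx 59542.0$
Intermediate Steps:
$I{\left(Q,f \right)} = \frac{91}{3} + \frac{f^{2}}{3}$ ($I{\left(Q,f \right)} = -7 + \frac{f f + 112}{3} = -7 + \frac{f^{2} + 112}{3} = -7 + \frac{112 + f^{2}}{3} = -7 + \left(\frac{112}{3} + \frac{f^{2}}{3}\right) = \frac{91}{3} + \frac{f^{2}}{3}$)
$\left(31642 + I{\left(174,111 \right)}\right) + 23763 = \left(31642 + \left(\frac{91}{3} + \frac{111^{2}}{3}\right)\right) + 23763 = \left(31642 + \left(\frac{91}{3} + \frac{1}{3} \cdot 12321\right)\right) + 23763 = \left(31642 + \left(\frac{91}{3} + 4107\right)\right) + 23763 = \left(31642 + \frac{12412}{3}\right) + 23763 = \frac{107338}{3} + 23763 = \frac{178627}{3}$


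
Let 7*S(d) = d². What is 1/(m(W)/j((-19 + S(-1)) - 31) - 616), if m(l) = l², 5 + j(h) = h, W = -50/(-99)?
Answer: -940896/579596311 ≈ -0.0016234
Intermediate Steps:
S(d) = d²/7
W = 50/99 (W = -50*(-1/99) = 50/99 ≈ 0.50505)
j(h) = -5 + h
1/(m(W)/j((-19 + S(-1)) - 31) - 616) = 1/((50/99)²/(-5 + ((-19 + (⅐)*(-1)²) - 31)) - 616) = 1/(2500/(9801*(-5 + ((-19 + (⅐)*1) - 31))) - 616) = 1/(2500/(9801*(-5 + ((-19 + ⅐) - 31))) - 616) = 1/(2500/(9801*(-5 + (-132/7 - 31))) - 616) = 1/(2500/(9801*(-5 - 349/7)) - 616) = 1/(2500/(9801*(-384/7)) - 616) = 1/((2500/9801)*(-7/384) - 616) = 1/(-4375/940896 - 616) = 1/(-579596311/940896) = -940896/579596311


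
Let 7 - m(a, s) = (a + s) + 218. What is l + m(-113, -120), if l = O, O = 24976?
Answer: 24998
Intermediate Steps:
m(a, s) = -211 - a - s (m(a, s) = 7 - ((a + s) + 218) = 7 - (218 + a + s) = 7 + (-218 - a - s) = -211 - a - s)
l = 24976
l + m(-113, -120) = 24976 + (-211 - 1*(-113) - 1*(-120)) = 24976 + (-211 + 113 + 120) = 24976 + 22 = 24998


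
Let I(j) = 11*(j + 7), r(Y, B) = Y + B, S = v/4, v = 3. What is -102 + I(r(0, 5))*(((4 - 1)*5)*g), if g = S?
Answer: 1383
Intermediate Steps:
S = ¾ (S = 3/4 = 3*(¼) = ¾ ≈ 0.75000)
g = ¾ ≈ 0.75000
r(Y, B) = B + Y
I(j) = 77 + 11*j (I(j) = 11*(7 + j) = 77 + 11*j)
-102 + I(r(0, 5))*(((4 - 1)*5)*g) = -102 + (77 + 11*(5 + 0))*(((4 - 1)*5)*(¾)) = -102 + (77 + 11*5)*((3*5)*(¾)) = -102 + (77 + 55)*(15*(¾)) = -102 + 132*(45/4) = -102 + 1485 = 1383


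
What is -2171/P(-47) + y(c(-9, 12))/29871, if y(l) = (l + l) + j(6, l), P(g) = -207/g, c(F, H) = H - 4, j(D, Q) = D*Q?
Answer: -338659331/687033 ≈ -492.93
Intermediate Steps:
c(F, H) = -4 + H
y(l) = 8*l (y(l) = (l + l) + 6*l = 2*l + 6*l = 8*l)
-2171/P(-47) + y(c(-9, 12))/29871 = -2171/((-207/(-47))) + (8*(-4 + 12))/29871 = -2171/((-207*(-1/47))) + (8*8)*(1/29871) = -2171/207/47 + 64*(1/29871) = -2171*47/207 + 64/29871 = -102037/207 + 64/29871 = -338659331/687033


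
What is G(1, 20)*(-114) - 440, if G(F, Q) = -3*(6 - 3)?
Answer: 586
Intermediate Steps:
G(F, Q) = -9 (G(F, Q) = -3*3 = -9)
G(1, 20)*(-114) - 440 = -9*(-114) - 440 = 1026 - 440 = 586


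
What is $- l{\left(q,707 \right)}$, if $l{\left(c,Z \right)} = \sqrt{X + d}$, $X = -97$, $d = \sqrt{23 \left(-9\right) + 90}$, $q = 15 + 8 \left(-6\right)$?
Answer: $- \sqrt{-97 + 3 i \sqrt{13}} \approx -0.54828 - 9.8641 i$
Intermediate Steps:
$q = -33$ ($q = 15 - 48 = -33$)
$d = 3 i \sqrt{13}$ ($d = \sqrt{-207 + 90} = \sqrt{-117} = 3 i \sqrt{13} \approx 10.817 i$)
$l{\left(c,Z \right)} = \sqrt{-97 + 3 i \sqrt{13}}$
$- l{\left(q,707 \right)} = - \sqrt{-97 + 3 i \sqrt{13}}$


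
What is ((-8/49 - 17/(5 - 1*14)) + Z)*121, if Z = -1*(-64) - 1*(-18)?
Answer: 4467683/441 ≈ 10131.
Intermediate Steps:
Z = 82 (Z = 64 + 18 = 82)
((-8/49 - 17/(5 - 1*14)) + Z)*121 = ((-8/49 - 17/(5 - 1*14)) + 82)*121 = ((-8*1/49 - 17/(5 - 14)) + 82)*121 = ((-8/49 - 17/(-9)) + 82)*121 = ((-8/49 - 17*(-⅑)) + 82)*121 = ((-8/49 + 17/9) + 82)*121 = (761/441 + 82)*121 = (36923/441)*121 = 4467683/441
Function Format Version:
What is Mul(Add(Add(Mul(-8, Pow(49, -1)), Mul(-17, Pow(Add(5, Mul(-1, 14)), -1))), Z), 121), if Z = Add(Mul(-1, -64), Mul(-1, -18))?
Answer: Rational(4467683, 441) ≈ 10131.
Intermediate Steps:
Z = 82 (Z = Add(64, 18) = 82)
Mul(Add(Add(Mul(-8, Pow(49, -1)), Mul(-17, Pow(Add(5, Mul(-1, 14)), -1))), Z), 121) = Mul(Add(Add(Mul(-8, Pow(49, -1)), Mul(-17, Pow(Add(5, Mul(-1, 14)), -1))), 82), 121) = Mul(Add(Add(Mul(-8, Rational(1, 49)), Mul(-17, Pow(Add(5, -14), -1))), 82), 121) = Mul(Add(Add(Rational(-8, 49), Mul(-17, Pow(-9, -1))), 82), 121) = Mul(Add(Add(Rational(-8, 49), Mul(-17, Rational(-1, 9))), 82), 121) = Mul(Add(Add(Rational(-8, 49), Rational(17, 9)), 82), 121) = Mul(Add(Rational(761, 441), 82), 121) = Mul(Rational(36923, 441), 121) = Rational(4467683, 441)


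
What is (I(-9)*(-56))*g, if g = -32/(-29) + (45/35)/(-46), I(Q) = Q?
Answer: 361548/667 ≈ 542.05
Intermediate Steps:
g = 10043/9338 (g = -32*(-1/29) + (45*(1/35))*(-1/46) = 32/29 + (9/7)*(-1/46) = 32/29 - 9/322 = 10043/9338 ≈ 1.0755)
(I(-9)*(-56))*g = -9*(-56)*(10043/9338) = 504*(10043/9338) = 361548/667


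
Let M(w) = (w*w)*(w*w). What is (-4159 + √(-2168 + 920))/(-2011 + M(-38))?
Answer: -4159/2083125 + 4*I*√78/2083125 ≈ -0.0019965 + 1.6959e-5*I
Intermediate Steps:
M(w) = w⁴ (M(w) = w²*w² = w⁴)
(-4159 + √(-2168 + 920))/(-2011 + M(-38)) = (-4159 + √(-2168 + 920))/(-2011 + (-38)⁴) = (-4159 + √(-1248))/(-2011 + 2085136) = (-4159 + 4*I*√78)/2083125 = (-4159 + 4*I*√78)*(1/2083125) = -4159/2083125 + 4*I*√78/2083125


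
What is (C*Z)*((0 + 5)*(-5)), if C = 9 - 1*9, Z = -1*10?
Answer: 0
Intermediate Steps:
Z = -10
C = 0 (C = 9 - 9 = 0)
(C*Z)*((0 + 5)*(-5)) = (0*(-10))*((0 + 5)*(-5)) = 0*(5*(-5)) = 0*(-25) = 0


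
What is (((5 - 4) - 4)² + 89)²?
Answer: 9604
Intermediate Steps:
(((5 - 4) - 4)² + 89)² = ((1 - 4)² + 89)² = ((-3)² + 89)² = (9 + 89)² = 98² = 9604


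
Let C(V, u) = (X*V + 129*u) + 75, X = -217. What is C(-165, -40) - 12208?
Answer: 18512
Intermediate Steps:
C(V, u) = 75 - 217*V + 129*u (C(V, u) = (-217*V + 129*u) + 75 = 75 - 217*V + 129*u)
C(-165, -40) - 12208 = (75 - 217*(-165) + 129*(-40)) - 12208 = (75 + 35805 - 5160) - 12208 = 30720 - 12208 = 18512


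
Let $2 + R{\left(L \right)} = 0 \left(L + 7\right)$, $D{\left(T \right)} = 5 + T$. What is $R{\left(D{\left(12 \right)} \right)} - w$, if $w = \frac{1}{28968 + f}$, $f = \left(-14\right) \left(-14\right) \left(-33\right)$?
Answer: $- \frac{45001}{22500} \approx -2.0$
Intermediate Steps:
$f = -6468$ ($f = 196 \left(-33\right) = -6468$)
$R{\left(L \right)} = -2$ ($R{\left(L \right)} = -2 + 0 \left(L + 7\right) = -2 + 0 \left(7 + L\right) = -2 + 0 = -2$)
$w = \frac{1}{22500}$ ($w = \frac{1}{28968 - 6468} = \frac{1}{22500} \approx 4.4444 \cdot 10^{-5}$)
$R{\left(D{\left(12 \right)} \right)} - w = -2 - \frac{1}{22500} = - \frac{45001}{22500}$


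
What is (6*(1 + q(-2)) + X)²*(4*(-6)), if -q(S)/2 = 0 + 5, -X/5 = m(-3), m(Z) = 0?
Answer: -69984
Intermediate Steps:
X = 0 (X = -5*0 = 0)
q(S) = -10 (q(S) = -2*(0 + 5) = -2*5 = -10)
(6*(1 + q(-2)) + X)²*(4*(-6)) = (6*(1 - 10) + 0)²*(4*(-6)) = (6*(-9) + 0)²*(-24) = (-54 + 0)²*(-24) = (-54)²*(-24) = 2916*(-24) = -69984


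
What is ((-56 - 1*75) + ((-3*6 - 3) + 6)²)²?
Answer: 8836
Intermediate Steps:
((-56 - 1*75) + ((-3*6 - 3) + 6)²)² = ((-56 - 75) + ((-18 - 3) + 6)²)² = (-131 + (-21 + 6)²)² = (-131 + (-15)²)² = (-131 + 225)² = 94² = 8836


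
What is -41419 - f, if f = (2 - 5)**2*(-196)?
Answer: -39655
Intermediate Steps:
f = -1764 (f = (-3)**2*(-196) = 9*(-196) = -1764)
-41419 - f = -41419 - 1*(-1764) = -41419 + 1764 = -39655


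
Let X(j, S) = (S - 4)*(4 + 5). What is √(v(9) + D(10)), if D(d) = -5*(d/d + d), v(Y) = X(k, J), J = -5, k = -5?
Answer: 2*I*√34 ≈ 11.662*I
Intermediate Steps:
X(j, S) = -36 + 9*S (X(j, S) = (-4 + S)*9 = -36 + 9*S)
v(Y) = -81 (v(Y) = -36 + 9*(-5) = -36 - 45 = -81)
D(d) = -5 - 5*d (D(d) = -5*(1 + d) = -5 - 5*d)
√(v(9) + D(10)) = √(-81 + (-5 - 5*10)) = √(-81 + (-5 - 50)) = √(-81 - 55) = √(-136) = 2*I*√34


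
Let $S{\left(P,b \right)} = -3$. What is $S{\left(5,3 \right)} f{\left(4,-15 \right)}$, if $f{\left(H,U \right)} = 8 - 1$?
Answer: $-21$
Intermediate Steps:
$f{\left(H,U \right)} = 7$
$S{\left(5,3 \right)} f{\left(4,-15 \right)} = \left(-3\right) 7 = -21$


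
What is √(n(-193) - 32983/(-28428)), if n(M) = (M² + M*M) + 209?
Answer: √15093872035953/14214 ≈ 273.33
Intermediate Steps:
n(M) = 209 + 2*M² (n(M) = (M² + M²) + 209 = 2*M² + 209 = 209 + 2*M²)
√(n(-193) - 32983/(-28428)) = √((209 + 2*(-193)²) - 32983/(-28428)) = √((209 + 2*37249) - 32983*(-1/28428)) = √((209 + 74498) + 32983/28428) = √(74707 + 32983/28428) = √(2123803579/28428) = √15093872035953/14214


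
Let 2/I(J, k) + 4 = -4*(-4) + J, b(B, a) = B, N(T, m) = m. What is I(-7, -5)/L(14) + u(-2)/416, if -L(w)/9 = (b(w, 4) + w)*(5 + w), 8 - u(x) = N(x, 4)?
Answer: 5933/622440 ≈ 0.0095318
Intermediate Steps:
I(J, k) = 2/(12 + J) (I(J, k) = 2/(-4 + (-4*(-4) + J)) = 2/(-4 + (16 + J)) = 2/(12 + J))
u(x) = 4 (u(x) = 8 - 1*4 = 8 - 4 = 4)
L(w) = -18*w*(5 + w) (L(w) = -9*(w + w)*(5 + w) = -9*2*w*(5 + w) = -18*w*(5 + w))
I(-7, -5)/L(14) + u(-2)/416 = (2/(12 - 7))/((18*14*(-5 - 1*14))) + 4/416 = (2/5)/((18*14*(-5 - 14))) + 4*(1/416) = (2*(1/5))/((18*14*(-19))) + 1/104 = (2/5)/(-4788) + 1/104 = (2/5)*(-1/4788) + 1/104 = -1/11970 + 1/104 = 5933/622440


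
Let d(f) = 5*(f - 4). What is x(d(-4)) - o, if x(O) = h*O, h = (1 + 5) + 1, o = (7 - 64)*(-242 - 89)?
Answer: -19147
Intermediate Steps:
o = 18867 (o = -57*(-331) = 18867)
d(f) = -20 + 5*f (d(f) = 5*(-4 + f) = -20 + 5*f)
h = 7 (h = 6 + 1 = 7)
x(O) = 7*O
x(d(-4)) - o = 7*(-20 + 5*(-4)) - 1*18867 = 7*(-20 - 20) - 18867 = 7*(-40) - 18867 = -280 - 18867 = -19147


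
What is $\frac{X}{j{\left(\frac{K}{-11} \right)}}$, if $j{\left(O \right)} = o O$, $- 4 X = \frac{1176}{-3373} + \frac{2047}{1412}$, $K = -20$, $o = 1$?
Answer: $- \frac{57684209}{381014080} \approx -0.1514$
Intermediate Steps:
$X = - \frac{5244019}{19050704}$ ($X = - \frac{\frac{1176}{-3373} + \frac{2047}{1412}}{4} = - \frac{1176 \left(- \frac{1}{3373}\right) + 2047 \cdot \frac{1}{1412}}{4} = - \frac{- \frac{1176}{3373} + \frac{2047}{1412}}{4} = \left(- \frac{1}{4}\right) \frac{5244019}{4762676} = - \frac{5244019}{19050704} \approx -0.27527$)
$j{\left(O \right)} = O$ ($j{\left(O \right)} = 1 O = O$)
$\frac{X}{j{\left(\frac{K}{-11} \right)}} = - \frac{5244019}{19050704 \left(- \frac{20}{-11}\right)} = - \frac{5244019}{19050704 \left(\left(-20\right) \left(- \frac{1}{11}\right)\right)} = - \frac{5244019}{19050704 \cdot \frac{20}{11}} = \left(- \frac{5244019}{19050704}\right) \frac{11}{20} = - \frac{57684209}{381014080}$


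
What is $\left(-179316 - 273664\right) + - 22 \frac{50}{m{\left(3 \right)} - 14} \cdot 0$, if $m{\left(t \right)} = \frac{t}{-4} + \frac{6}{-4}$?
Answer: $-452980$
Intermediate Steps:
$m{\left(t \right)} = - \frac{3}{2} - \frac{t}{4}$ ($m{\left(t \right)} = t \left(- \frac{1}{4}\right) + 6 \left(- \frac{1}{4}\right) = - \frac{t}{4} - \frac{3}{2} = - \frac{3}{2} - \frac{t}{4}$)
$\left(-179316 - 273664\right) + - 22 \frac{50}{m{\left(3 \right)} - 14} \cdot 0 = \left(-179316 - 273664\right) + - 22 \frac{50}{\left(- \frac{3}{2} - \frac{3}{4}\right) - 14} \cdot 0 = -452980 + - 22 \frac{50}{\left(- \frac{3}{2} - \frac{3}{4}\right) - 14} \cdot 0 = -452980 + - 22 \frac{50}{- \frac{9}{4} - 14} \cdot 0 = -452980 + - 22 \frac{50}{- \frac{65}{4}} \cdot 0 = -452980 + - 22 \cdot 50 \left(- \frac{4}{65}\right) 0 = -452980 + \left(-22\right) \left(- \frac{40}{13}\right) 0 = -452980 + \frac{880}{13} \cdot 0 = -452980 + 0 = -452980$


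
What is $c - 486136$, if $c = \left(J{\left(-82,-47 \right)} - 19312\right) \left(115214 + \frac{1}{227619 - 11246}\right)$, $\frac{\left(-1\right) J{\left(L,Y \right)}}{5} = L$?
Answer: $- \frac{471316902857074}{216373} \approx -2.1783 \cdot 10^{9}$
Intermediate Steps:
$J{\left(L,Y \right)} = - 5 L$
$c = - \frac{471211716152346}{216373}$ ($c = \left(\left(-5\right) \left(-82\right) - 19312\right) \left(115214 + \frac{1}{227619 - 11246}\right) = \left(410 - 19312\right) \left(115214 + \frac{1}{216373}\right) = - 18902 \left(115214 + \frac{1}{216373}\right) = \left(-18902\right) \frac{24929198823}{216373} = - \frac{471211716152346}{216373} \approx -2.1778 \cdot 10^{9}$)
$c - 486136 = - \frac{471211716152346}{216373} - 486136 = - \frac{471316902857074}{216373}$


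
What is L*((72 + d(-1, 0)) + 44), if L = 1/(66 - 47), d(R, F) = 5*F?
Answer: 116/19 ≈ 6.1053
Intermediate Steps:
L = 1/19 ≈ 0.052632
L*((72 + d(-1, 0)) + 44) = ((72 + 5*0) + 44)/19 = ((72 + 0) + 44)/19 = (72 + 44)/19 = (1/19)*116 = 116/19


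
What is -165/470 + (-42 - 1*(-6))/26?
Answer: -2121/1222 ≈ -1.7357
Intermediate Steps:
-165/470 + (-42 - 1*(-6))/26 = -165*1/470 + (-42 + 6)*(1/26) = -33/94 - 36*1/26 = -33/94 - 18/13 = -2121/1222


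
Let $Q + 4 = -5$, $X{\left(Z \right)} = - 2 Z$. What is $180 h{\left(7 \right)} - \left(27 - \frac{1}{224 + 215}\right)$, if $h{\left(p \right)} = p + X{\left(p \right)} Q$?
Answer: $\frac{10497808}{439} \approx 23913.0$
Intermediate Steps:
$Q = -9$ ($Q = -4 - 5 = -9$)
$h{\left(p \right)} = 19 p$ ($h{\left(p \right)} = p + - 2 p \left(-9\right) = p + 18 p = 19 p$)
$180 h{\left(7 \right)} - \left(27 - \frac{1}{224 + 215}\right) = 180 \cdot 19 \cdot 7 - \left(27 - \frac{1}{224 + 215}\right) = 180 \cdot 133 - \left(27 - \frac{1}{439}\right) = 23940 + \left(-27 + \frac{1}{439}\right) = 23940 - \frac{11852}{439} = \frac{10497808}{439}$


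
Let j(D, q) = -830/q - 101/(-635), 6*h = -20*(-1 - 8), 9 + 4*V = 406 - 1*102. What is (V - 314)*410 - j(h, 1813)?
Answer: -226802303401/2302510 ≈ -98502.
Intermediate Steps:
V = 295/4 (V = -9/4 + (406 - 1*102)/4 = -9/4 + (406 - 102)/4 = -9/4 + (¼)*304 = -9/4 + 76 = 295/4 ≈ 73.750)
h = 30 (h = (-20*(-1 - 8))/6 = (-20*(-9))/6 = (⅙)*180 = 30)
j(D, q) = 101/635 - 830/q (j(D, q) = -830/q - 101*(-1/635) = -830/q + 101/635 = 101/635 - 830/q)
(V - 314)*410 - j(h, 1813) = (295/4 - 314)*410 - (101/635 - 830/1813) = -961/4*410 - (101/635 - 830*1/1813) = -197005/2 - (101/635 - 830/1813) = -197005/2 - 1*(-343937/1151255) = -197005/2 + 343937/1151255 = -226802303401/2302510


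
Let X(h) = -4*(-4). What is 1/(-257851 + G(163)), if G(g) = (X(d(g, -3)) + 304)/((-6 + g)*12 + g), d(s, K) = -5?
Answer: -2047/527820677 ≈ -3.8782e-6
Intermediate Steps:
X(h) = 16
G(g) = 320/(-72 + 13*g) (G(g) = (16 + 304)/((-6 + g)*12 + g) = 320/((-72 + 12*g) + g) = 320/(-72 + 13*g))
1/(-257851 + G(163)) = 1/(-257851 + 320/(-72 + 13*163)) = 1/(-257851 + 320/(-72 + 2119)) = 1/(-257851 + 320/2047) = 1/(-527820677/2047) = -2047/527820677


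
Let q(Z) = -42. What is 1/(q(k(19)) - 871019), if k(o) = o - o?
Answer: -1/871061 ≈ -1.1480e-6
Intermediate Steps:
k(o) = 0
1/(q(k(19)) - 871019) = 1/(-42 - 871019) = 1/(-871061) = -1/871061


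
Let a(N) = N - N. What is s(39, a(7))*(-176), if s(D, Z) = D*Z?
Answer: 0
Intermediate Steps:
a(N) = 0
s(39, a(7))*(-176) = (39*0)*(-176) = 0*(-176) = 0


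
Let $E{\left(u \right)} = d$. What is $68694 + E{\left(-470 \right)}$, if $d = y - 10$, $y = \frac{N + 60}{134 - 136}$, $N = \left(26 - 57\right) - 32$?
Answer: $\frac{137371}{2} \approx 68686.0$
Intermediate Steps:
$N = -63$ ($N = -31 - 32 = -63$)
$y = \frac{3}{2}$ ($y = \frac{-63 + 60}{134 - 136} = - \frac{3}{-2} = \left(-3\right) \left(- \frac{1}{2}\right) = \frac{3}{2} \approx 1.5$)
$d = - \frac{17}{2}$ ($d = \frac{3}{2} - 10 = - \frac{17}{2} \approx -8.5$)
$E{\left(u \right)} = - \frac{17}{2}$
$68694 + E{\left(-470 \right)} = 68694 - \frac{17}{2} = \frac{137371}{2}$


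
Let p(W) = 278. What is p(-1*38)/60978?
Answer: 139/30489 ≈ 0.0045590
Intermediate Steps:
p(-1*38)/60978 = 278/60978 = 278*(1/60978) = 139/30489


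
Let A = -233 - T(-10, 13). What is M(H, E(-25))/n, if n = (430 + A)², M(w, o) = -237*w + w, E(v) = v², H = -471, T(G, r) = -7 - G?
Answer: 27789/9409 ≈ 2.9534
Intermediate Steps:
A = -236 (A = -233 - (-7 - 1*(-10)) = -233 - (-7 + 10) = -233 - 1*3 = -233 - 3 = -236)
M(w, o) = -236*w
n = 37636 (n = (430 - 236)² = 194² = 37636)
M(H, E(-25))/n = -236*(-471)/37636 = 111156*(1/37636) = 27789/9409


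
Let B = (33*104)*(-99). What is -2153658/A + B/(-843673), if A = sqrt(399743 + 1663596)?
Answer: 339768/843673 - 2153658*sqrt(2063339)/2063339 ≈ -1498.9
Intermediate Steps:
B = -339768 (B = 3432*(-99) = -339768)
A = sqrt(2063339) ≈ 1436.4
-2153658/A + B/(-843673) = -2153658*sqrt(2063339)/2063339 - 339768/(-843673) = -2153658*sqrt(2063339)/2063339 - 339768*(-1/843673) = -2153658*sqrt(2063339)/2063339 + 339768/843673 = 339768/843673 - 2153658*sqrt(2063339)/2063339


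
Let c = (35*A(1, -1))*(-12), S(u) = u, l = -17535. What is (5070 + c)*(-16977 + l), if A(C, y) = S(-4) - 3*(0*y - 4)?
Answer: -59015520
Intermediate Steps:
A(C, y) = 8 (A(C, y) = -4 - 3*(0*y - 4) = -4 - 3*(0 - 4) = -4 - 3*(-4) = -4 + 12 = 8)
c = -3360 (c = (35*8)*(-12) = 280*(-12) = -3360)
(5070 + c)*(-16977 + l) = (5070 - 3360)*(-16977 - 17535) = 1710*(-34512) = -59015520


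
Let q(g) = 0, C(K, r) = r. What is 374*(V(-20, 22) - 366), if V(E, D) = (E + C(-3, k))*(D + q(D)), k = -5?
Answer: -342584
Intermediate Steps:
V(E, D) = D*(-5 + E) (V(E, D) = (E - 5)*(D + 0) = (-5 + E)*D = D*(-5 + E))
374*(V(-20, 22) - 366) = 374*(22*(-5 - 20) - 366) = 374*(22*(-25) - 366) = 374*(-550 - 366) = 374*(-916) = -342584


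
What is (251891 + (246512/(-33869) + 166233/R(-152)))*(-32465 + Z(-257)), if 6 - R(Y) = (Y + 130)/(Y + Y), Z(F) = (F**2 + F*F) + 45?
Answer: 851475188196372138/30515969 ≈ 2.7903e+10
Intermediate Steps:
Z(F) = 45 + 2*F**2 (Z(F) = (F**2 + F**2) + 45 = 2*F**2 + 45 = 45 + 2*F**2)
R(Y) = 6 - (130 + Y)/(2*Y) (R(Y) = 6 - (Y + 130)/(Y + Y) = 6 - (130 + Y)/(2*Y))
(251891 + (246512/(-33869) + 166233/R(-152)))*(-32465 + Z(-257)) = (251891 + (246512/(-33869) + 166233/(11/2 - 65/(-152))))*(-32465 + (45 + 2*(-257)**2)) = (251891 + (246512*(-1/33869) + 166233/(11/2 - 65*(-1/152))))*(-32465 + (45 + 2*66049)) = (251891 + (-246512/33869 + 166233/(11/2 + 65/152)))*(-32465 + (45 + 132098)) = (251891 + (-246512/33869 + 166233/(901/152)))*(-32465 + 132143) = (251891 + (-246512/33869 + 166233*(152/901)))*99678 = (251891 + (-246512/33869 + 25267416/901))*99678 = (251891 + 855560005192/30515969)*99678 = (8542257952571/30515969)*99678 = 851475188196372138/30515969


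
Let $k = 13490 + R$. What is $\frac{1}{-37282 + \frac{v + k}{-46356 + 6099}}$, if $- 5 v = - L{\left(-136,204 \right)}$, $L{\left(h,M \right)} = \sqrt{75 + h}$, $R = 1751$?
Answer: $- \frac{215788549699125}{8045110405818540098} + \frac{28755 i \sqrt{61}}{8045110405818540098} \approx -2.6822 \cdot 10^{-5} + 2.7916 \cdot 10^{-14} i$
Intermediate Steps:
$v = \frac{i \sqrt{61}}{5}$ ($v = - \frac{\left(-1\right) \sqrt{75 - 136}}{5} = - \frac{\left(-1\right) \sqrt{-61}}{5} = - \frac{\left(-1\right) i \sqrt{61}}{5} = \frac{i \sqrt{61}}{5} \approx 1.562 i$)
$k = 15241$ ($k = 13490 + 1751 = 15241$)
$\frac{1}{-37282 + \frac{v + k}{-46356 + 6099}} = \frac{1}{-37282 + \frac{\frac{i \sqrt{61}}{5} + 15241}{-46356 + 6099}} = \frac{1}{-37282 + \frac{15241 + \frac{i \sqrt{61}}{5}}{-40257}} = \frac{1}{-37282 + \left(15241 + \frac{i \sqrt{61}}{5}\right) \left(- \frac{1}{40257}\right)} = \frac{1}{-37282 - \left(\frac{15241}{40257} + \frac{i \sqrt{61}}{201285}\right)} = \frac{1}{- \frac{1500876715}{40257} - \frac{i \sqrt{61}}{201285}}$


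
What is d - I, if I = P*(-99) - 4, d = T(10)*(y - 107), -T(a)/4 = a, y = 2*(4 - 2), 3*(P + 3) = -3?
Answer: 3728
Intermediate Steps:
P = -4 (P = -3 + (⅓)*(-3) = -3 - 1 = -4)
y = 4 (y = 2*2 = 4)
T(a) = -4*a
d = 4120 (d = (-4*10)*(4 - 107) = -40*(-103) = 4120)
I = 392 (I = -4*(-99) - 4 = 396 - 4 = 392)
d - I = 4120 - 1*392 = 4120 - 392 = 3728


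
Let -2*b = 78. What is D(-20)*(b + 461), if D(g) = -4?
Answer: -1688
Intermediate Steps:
b = -39 (b = -1/2*78 = -39)
D(-20)*(b + 461) = -4*(-39 + 461) = -4*422 = -1688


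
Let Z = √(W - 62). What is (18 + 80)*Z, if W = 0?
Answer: 98*I*√62 ≈ 771.65*I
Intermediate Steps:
Z = I*√62 (Z = √(0 - 62) = √(-62) = I*√62 ≈ 7.874*I)
(18 + 80)*Z = (18 + 80)*(I*√62) = 98*(I*√62) = 98*I*√62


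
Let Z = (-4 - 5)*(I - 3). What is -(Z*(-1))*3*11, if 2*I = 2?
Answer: 594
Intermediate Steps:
I = 1 (I = (1/2)*2 = 1)
Z = 18 (Z = (-4 - 5)*(1 - 3) = -9*(-2) = 18)
-(Z*(-1))*3*11 = -(18*(-1))*3*11 = -(-18*3)*11 = -(-54)*11 = -1*(-594) = 594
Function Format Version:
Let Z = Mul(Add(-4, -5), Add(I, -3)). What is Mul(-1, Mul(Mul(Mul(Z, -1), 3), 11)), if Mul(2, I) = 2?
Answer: 594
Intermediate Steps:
I = 1 (I = Mul(Rational(1, 2), 2) = 1)
Z = 18 (Z = Mul(Add(-4, -5), Add(1, -3)) = Mul(-9, -2) = 18)
Mul(-1, Mul(Mul(Mul(Z, -1), 3), 11)) = Mul(-1, Mul(Mul(Mul(18, -1), 3), 11)) = Mul(-1, Mul(Mul(-18, 3), 11)) = Mul(-1, Mul(-54, 11)) = Mul(-1, -594) = 594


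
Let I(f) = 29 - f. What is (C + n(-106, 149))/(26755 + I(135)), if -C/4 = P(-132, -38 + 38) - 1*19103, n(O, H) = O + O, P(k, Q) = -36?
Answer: 25448/8883 ≈ 2.8648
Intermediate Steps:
n(O, H) = 2*O
C = 76556 (C = -4*(-36 - 1*19103) = -4*(-36 - 19103) = -4*(-19139) = 76556)
(C + n(-106, 149))/(26755 + I(135)) = (76556 + 2*(-106))/(26755 + (29 - 1*135)) = (76556 - 212)/(26755 + (29 - 135)) = 76344/(26755 - 106) = 76344/26649 = 76344*(1/26649) = 25448/8883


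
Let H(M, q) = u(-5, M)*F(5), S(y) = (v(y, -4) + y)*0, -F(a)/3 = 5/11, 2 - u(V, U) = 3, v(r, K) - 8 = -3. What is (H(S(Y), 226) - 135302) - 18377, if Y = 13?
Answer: -1690454/11 ≈ -1.5368e+5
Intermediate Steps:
v(r, K) = 5 (v(r, K) = 8 - 3 = 5)
u(V, U) = -1 (u(V, U) = 2 - 1*3 = 2 - 3 = -1)
F(a) = -15/11
S(y) = 0 (S(y) = (5 + y)*0 = 0)
H(M, q) = 15/11 (H(M, q) = -1*(-15/11) = 15/11)
(H(S(Y), 226) - 135302) - 18377 = (15/11 - 135302) - 18377 = -1488307/11 - 18377 = -1690454/11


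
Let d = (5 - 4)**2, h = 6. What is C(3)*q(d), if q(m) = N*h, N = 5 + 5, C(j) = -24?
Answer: -1440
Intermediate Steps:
N = 10
d = 1 (d = 1**2 = 1)
q(m) = 60 (q(m) = 10*6 = 60)
C(3)*q(d) = -24*60 = -1440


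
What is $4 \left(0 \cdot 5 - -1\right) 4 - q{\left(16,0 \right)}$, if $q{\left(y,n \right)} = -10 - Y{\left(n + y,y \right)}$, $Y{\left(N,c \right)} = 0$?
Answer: $26$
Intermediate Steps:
$q{\left(y,n \right)} = -10$ ($q{\left(y,n \right)} = -10 - 0 = -10 + 0 = -10$)
$4 \left(0 \cdot 5 - -1\right) 4 - q{\left(16,0 \right)} = 4 \left(0 \cdot 5 - -1\right) 4 - -10 = 4 \left(0 + 1\right) 4 + 10 = 4 \cdot 1 \cdot 4 + 10 = 4 \cdot 4 + 10 = 16 + 10 = 26$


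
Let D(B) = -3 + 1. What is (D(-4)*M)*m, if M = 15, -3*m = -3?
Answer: -30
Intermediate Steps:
m = 1 (m = -1/3*(-3) = 1)
D(B) = -2
(D(-4)*M)*m = -2*15*1 = -30*1 = -30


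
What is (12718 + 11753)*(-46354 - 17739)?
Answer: -1568419803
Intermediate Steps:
(12718 + 11753)*(-46354 - 17739) = 24471*(-64093) = -1568419803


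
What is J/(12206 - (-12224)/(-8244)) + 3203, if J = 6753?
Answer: 80580610463/25153510 ≈ 3203.6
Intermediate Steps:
J/(12206 - (-12224)/(-8244)) + 3203 = 6753/(12206 - (-12224)/(-8244)) + 3203 = 6753/(12206 - (-12224)*(-1)/8244) + 3203 = 6753/(12206 - 1*3056/2061) + 3203 = 6753/(12206 - 3056/2061) + 3203 = 6753/(25153510/2061) + 3203 = 6753*(2061/25153510) + 3203 = 13917933/25153510 + 3203 = 80580610463/25153510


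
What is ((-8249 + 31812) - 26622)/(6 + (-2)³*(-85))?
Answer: -437/98 ≈ -4.4592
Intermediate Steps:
((-8249 + 31812) - 26622)/(6 + (-2)³*(-85)) = (23563 - 26622)/(6 - 8*(-85)) = -3059/(6 + 680) = -3059/686 = -3059*1/686 = -437/98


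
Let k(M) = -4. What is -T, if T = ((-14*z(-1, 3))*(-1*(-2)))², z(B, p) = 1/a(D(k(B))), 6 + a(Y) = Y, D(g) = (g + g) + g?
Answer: -196/81 ≈ -2.4198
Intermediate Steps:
D(g) = 3*g (D(g) = 2*g + g = 3*g)
a(Y) = -6 + Y
z(B, p) = -1/18 (z(B, p) = 1/(-6 + 3*(-4)) = 1/(-6 - 12) = 1/(-18) = -1/18)
T = 196/81 (T = ((-14*(-1/18))*(-1*(-2)))² = ((7/9)*2)² = (14/9)² = 196/81 ≈ 2.4198)
-T = -1*196/81 = -196/81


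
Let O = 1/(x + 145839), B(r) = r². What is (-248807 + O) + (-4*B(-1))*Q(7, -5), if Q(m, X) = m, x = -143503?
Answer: -581278559/2336 ≈ -2.4884e+5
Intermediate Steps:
O = 1/2336 (O = 1/(-143503 + 145839) = 1/2336 ≈ 0.00042808)
(-248807 + O) + (-4*B(-1))*Q(7, -5) = (-248807 + 1/2336) - 4*(-1)²*7 = -581213151/2336 - 4*1*7 = -581213151/2336 - 4*7 = -581213151/2336 - 28 = -581278559/2336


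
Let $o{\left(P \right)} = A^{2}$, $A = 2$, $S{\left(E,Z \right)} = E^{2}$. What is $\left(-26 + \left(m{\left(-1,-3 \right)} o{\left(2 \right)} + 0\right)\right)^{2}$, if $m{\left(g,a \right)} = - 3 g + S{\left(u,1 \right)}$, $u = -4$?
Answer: $2500$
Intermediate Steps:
$m{\left(g,a \right)} = 16 - 3 g$ ($m{\left(g,a \right)} = - 3 g + \left(-4\right)^{2} = - 3 g + 16 = 16 - 3 g$)
$o{\left(P \right)} = 4$ ($o{\left(P \right)} = 2^{2} = 4$)
$\left(-26 + \left(m{\left(-1,-3 \right)} o{\left(2 \right)} + 0\right)\right)^{2} = \left(-26 + \left(\left(16 - -3\right) 4 + 0\right)\right)^{2} = \left(-26 + \left(\left(16 + 3\right) 4 + 0\right)\right)^{2} = \left(-26 + \left(19 \cdot 4 + 0\right)\right)^{2} = \left(-26 + \left(76 + 0\right)\right)^{2} = \left(-26 + 76\right)^{2} = 50^{2} = 2500$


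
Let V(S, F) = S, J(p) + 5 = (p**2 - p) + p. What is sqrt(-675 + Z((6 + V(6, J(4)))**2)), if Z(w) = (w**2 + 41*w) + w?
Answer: 3*sqrt(2901) ≈ 161.58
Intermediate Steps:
J(p) = -5 + p**2 (J(p) = -5 + ((p**2 - p) + p) = -5 + p**2)
Z(w) = w**2 + 42*w
sqrt(-675 + Z((6 + V(6, J(4)))**2)) = sqrt(-675 + (6 + 6)**2*(42 + (6 + 6)**2)) = sqrt(-675 + 12**2*(42 + 12**2)) = sqrt(-675 + 144*(42 + 144)) = sqrt(-675 + 144*186) = sqrt(-675 + 26784) = sqrt(26109) = 3*sqrt(2901)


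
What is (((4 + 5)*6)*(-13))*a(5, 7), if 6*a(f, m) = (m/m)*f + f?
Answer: -1170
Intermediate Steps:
a(f, m) = f/3 (a(f, m) = ((m/m)*f + f)/6 = (1*f + f)/6 = (f + f)/6 = (2*f)/6 = f/3)
(((4 + 5)*6)*(-13))*a(5, 7) = (((4 + 5)*6)*(-13))*((⅓)*5) = ((9*6)*(-13))*(5/3) = (54*(-13))*(5/3) = -702*5/3 = -1170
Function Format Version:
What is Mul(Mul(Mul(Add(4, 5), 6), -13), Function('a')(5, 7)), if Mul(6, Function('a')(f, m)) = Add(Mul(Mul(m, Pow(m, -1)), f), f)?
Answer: -1170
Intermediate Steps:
Function('a')(f, m) = Mul(Rational(1, 3), f) (Function('a')(f, m) = Mul(Rational(1, 6), Add(Mul(Mul(m, Pow(m, -1)), f), f)) = Mul(Rational(1, 6), Add(Mul(1, f), f)) = Mul(Rational(1, 6), Add(f, f)) = Mul(Rational(1, 6), Mul(2, f)) = Mul(Rational(1, 3), f))
Mul(Mul(Mul(Add(4, 5), 6), -13), Function('a')(5, 7)) = Mul(Mul(Mul(Add(4, 5), 6), -13), Mul(Rational(1, 3), 5)) = Mul(Mul(Mul(9, 6), -13), Rational(5, 3)) = Mul(Mul(54, -13), Rational(5, 3)) = Mul(-702, Rational(5, 3)) = -1170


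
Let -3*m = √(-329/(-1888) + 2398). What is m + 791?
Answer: 791 - √534274854/1416 ≈ 774.68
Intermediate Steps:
m = -√534274854/1416 (m = -√(-329/(-1888) + 2398)/3 = -√(-329*(-1/1888) + 2398)/3 = -√(329/1888 + 2398)/3 = -√534274854/1416 ≈ -16.324)
m + 791 = -√534274854/1416 + 791 = 791 - √534274854/1416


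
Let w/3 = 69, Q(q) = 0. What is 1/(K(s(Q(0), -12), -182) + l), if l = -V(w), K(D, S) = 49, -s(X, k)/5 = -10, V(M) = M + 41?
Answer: -1/199 ≈ -0.0050251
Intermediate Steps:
w = 207 (w = 3*69 = 207)
V(M) = 41 + M
s(X, k) = 50 (s(X, k) = -5*(-10) = 50)
l = -248 (l = -(41 + 207) = -1*248 = -248)
1/(K(s(Q(0), -12), -182) + l) = 1/(49 - 248) = 1/(-199) = -1/199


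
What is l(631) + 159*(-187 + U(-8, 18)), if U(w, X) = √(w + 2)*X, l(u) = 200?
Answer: -29533 + 2862*I*√6 ≈ -29533.0 + 7010.4*I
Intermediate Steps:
U(w, X) = X*√(2 + w) (U(w, X) = √(2 + w)*X = X*√(2 + w))
l(631) + 159*(-187 + U(-8, 18)) = 200 + 159*(-187 + 18*√(2 - 8)) = 200 + 159*(-187 + 18*√(-6)) = 200 + 159*(-187 + 18*(I*√6)) = 200 + 159*(-187 + 18*I*√6) = 200 + (-29733 + 2862*I*√6) = -29533 + 2862*I*√6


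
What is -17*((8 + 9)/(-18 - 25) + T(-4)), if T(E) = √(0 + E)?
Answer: 289/43 - 34*I ≈ 6.7209 - 34.0*I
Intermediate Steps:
T(E) = √E
-17*((8 + 9)/(-18 - 25) + T(-4)) = -17*((8 + 9)/(-18 - 25) + √(-4)) = -17*(17/(-43) + 2*I) = -17*(17*(-1/43) + 2*I) = -17*(-17/43 + 2*I) = 289/43 - 34*I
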